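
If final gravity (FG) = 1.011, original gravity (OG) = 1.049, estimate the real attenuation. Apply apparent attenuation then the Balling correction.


AA = (OG−FG)/(OG−1)·100;  RA = AA·0.8192
AA = (1.049 − 1.011)/(1.049 − 1)·100 = 77.5510
RA = 77.5510·0.8192

63.5298 %


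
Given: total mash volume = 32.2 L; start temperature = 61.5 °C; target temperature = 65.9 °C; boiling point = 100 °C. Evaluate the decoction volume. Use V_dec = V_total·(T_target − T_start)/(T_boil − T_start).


V_dec = 32.2·(65.9 − 61.5)/(100 − 61.5)

3.6800 L


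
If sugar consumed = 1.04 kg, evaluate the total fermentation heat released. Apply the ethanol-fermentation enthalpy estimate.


Q = m_sugar · 590 kJ/kg
Q = 1.04 · 590

613.6000 kJ


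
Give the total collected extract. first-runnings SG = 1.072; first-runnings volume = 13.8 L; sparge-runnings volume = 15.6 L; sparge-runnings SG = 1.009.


total = Σ (SG_i − 1)·1000·V_i
first = (1.072 − 1)·1000·13.8 = 993.6000
sparge = (1.009 − 1)·1000·15.6 = 140.4000
total = 993.6000 + 140.4000

1134.0000 gravity·L


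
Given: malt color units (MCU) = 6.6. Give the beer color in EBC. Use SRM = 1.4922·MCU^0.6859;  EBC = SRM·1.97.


SRM = 1.4922·6.6^0.6859 = 5.4444
EBC = 5.4444·1.97

10.7255 EBC


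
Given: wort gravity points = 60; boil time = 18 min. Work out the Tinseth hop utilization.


U = 1.65·0.000125^(GP/1000) · (1 − e^(−0.04·t))/4.15
bigness = 1.65·0.000125^(60/1000) = 0.9623
boil_factor = (1 − e^(−0.04·18))/4.15 = 0.1237
U = 0.9623 · 0.1237

0.1190


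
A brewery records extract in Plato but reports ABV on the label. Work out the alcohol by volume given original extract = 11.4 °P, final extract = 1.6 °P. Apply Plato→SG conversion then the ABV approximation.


SG = 259/(259 − P);  ABV = (OG − FG)·131.25
OG = 259/(259 − 11.4) = 1.0460
FG = 259/(259 − 1.6) = 1.0062
ABV = (1.0460 − 1.0062)·131.25

5.2272 % ABV


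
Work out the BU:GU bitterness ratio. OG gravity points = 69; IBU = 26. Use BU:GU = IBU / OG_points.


BU:GU = 26 / 69

0.3768


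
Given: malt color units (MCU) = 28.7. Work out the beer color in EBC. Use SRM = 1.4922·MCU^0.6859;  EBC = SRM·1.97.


SRM = 1.4922·28.7^0.6859 = 14.9207
EBC = 14.9207·1.97

29.3937 EBC


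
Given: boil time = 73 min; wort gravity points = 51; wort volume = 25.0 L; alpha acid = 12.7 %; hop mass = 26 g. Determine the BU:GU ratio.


U = 1.65·0.000125^(GP/1000)·(1−e^(−0.04t))/4.15;  IBU = (α/100)·m·U·1000/V;  BU:GU = IBU/GP
U = 1.65·0.000125^(51/1000)·(1−e^(−0.04·73))/4.15 = 0.2378
IBU = (12.7/100)·26·0.2378·1000/25.0 = 31.4150
BU:GU = 31.4150/51

0.6160


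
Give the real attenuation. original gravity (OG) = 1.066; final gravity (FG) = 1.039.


AA = (OG−FG)/(OG−1)·100;  RA = AA·0.8192
AA = (1.066 − 1.039)/(1.066 − 1)·100 = 40.9091
RA = 40.9091·0.8192

33.5127 %


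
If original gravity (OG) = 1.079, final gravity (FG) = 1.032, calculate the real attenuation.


AA = (OG−FG)/(OG−1)·100;  RA = AA·0.8192
AA = (1.079 − 1.032)/(1.079 − 1)·100 = 59.4937
RA = 59.4937·0.8192

48.7372 %


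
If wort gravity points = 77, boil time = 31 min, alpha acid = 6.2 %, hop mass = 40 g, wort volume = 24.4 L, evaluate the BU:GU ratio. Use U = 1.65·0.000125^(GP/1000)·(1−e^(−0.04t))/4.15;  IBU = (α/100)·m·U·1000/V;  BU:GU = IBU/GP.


U = 1.65·0.000125^(77/1000)·(1−e^(−0.04·31))/4.15 = 0.1414
IBU = (6.2/100)·40·0.1414·1000/24.4 = 14.3746
BU:GU = 14.3746/77

0.1867


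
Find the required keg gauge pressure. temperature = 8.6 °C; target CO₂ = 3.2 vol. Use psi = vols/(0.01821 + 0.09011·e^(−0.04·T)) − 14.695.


psi = 3.2/(0.01821 + 0.09011·e^(−0.04·8.6)) − 14.695

24.2859 psi


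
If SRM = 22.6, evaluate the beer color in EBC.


EBC = SRM · 1.97
EBC = 22.6 · 1.97

44.5220 EBC


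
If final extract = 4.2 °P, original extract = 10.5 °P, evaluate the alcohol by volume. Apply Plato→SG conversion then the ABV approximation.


SG = 259/(259 − P);  ABV = (OG − FG)·131.25
OG = 259/(259 − 10.5) = 1.0423
FG = 259/(259 − 4.2) = 1.0165
ABV = (1.0423 − 1.0165)·131.25

3.3823 % ABV


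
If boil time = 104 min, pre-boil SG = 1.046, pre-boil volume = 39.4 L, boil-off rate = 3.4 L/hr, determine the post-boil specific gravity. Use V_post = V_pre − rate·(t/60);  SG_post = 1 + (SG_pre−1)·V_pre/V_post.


V_post = 39.4 − 3.4·(104/60) = 33.5067
SG_post = 1 + (1.046 − 1)·39.4/33.5067

1.0541


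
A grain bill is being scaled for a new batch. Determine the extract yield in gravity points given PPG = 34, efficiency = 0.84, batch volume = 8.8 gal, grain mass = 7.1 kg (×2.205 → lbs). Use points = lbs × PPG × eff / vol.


lbs = 7.1 × 2.205 = 15.6555
points = 15.6555 × 34 × 0.84 / 8.8

50.8092 points


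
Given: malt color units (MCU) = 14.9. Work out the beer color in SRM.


SRM = 1.4922 · MCU^0.6859
SRM = 1.4922 · 14.9^0.6859

9.5173 SRM


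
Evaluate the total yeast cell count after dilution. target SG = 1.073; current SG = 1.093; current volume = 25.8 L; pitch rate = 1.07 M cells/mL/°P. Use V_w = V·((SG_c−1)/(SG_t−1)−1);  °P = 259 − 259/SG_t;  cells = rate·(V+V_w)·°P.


V_w = 25.8·((1.093−1)/(1.073−1)−1) = 7.0685
V_final = 25.8 + 7.0685 = 32.8685
°P = 259 − 259/1.073 = 17.6207
cells = 1.07·32.8685·17.6207

619.7071 billion cells


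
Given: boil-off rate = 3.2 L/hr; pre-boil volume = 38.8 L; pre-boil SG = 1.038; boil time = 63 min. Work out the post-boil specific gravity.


V_post = V_pre − rate·(t/60);  SG_post = 1 + (SG_pre−1)·V_pre/V_post
V_post = 38.8 − 3.2·(63/60) = 35.4400
SG_post = 1 + (1.038 − 1)·38.8/35.4400

1.0416


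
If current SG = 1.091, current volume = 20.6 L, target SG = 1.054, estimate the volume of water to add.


V_water = V·((SG_curr − 1)/(SG_target − 1) − 1)
V_water = 20.6·((1.091 − 1)/(1.054 − 1) − 1)

14.1148 L


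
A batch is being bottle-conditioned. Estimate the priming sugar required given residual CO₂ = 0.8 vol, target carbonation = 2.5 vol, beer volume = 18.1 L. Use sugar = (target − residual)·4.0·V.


sugar = (2.5 − 0.8)·4.0·18.1

123.0800 g


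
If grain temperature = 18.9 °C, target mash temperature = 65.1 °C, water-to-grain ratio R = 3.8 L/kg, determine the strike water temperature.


T_strike = (0.41/R)·(T_mash − T_grain) + T_mash
T_strike = (0.41/3.8)·(65.1 − 18.9) + 65.1

70.0847 °C


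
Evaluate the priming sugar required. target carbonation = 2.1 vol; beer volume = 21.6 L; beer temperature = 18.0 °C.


residual = 14.695·(0.01821 + 0.09011·e^(−0.04·T));  sugar = (target − residual)·4.0·V
residual = 14.695·(0.01821 + 0.09011·e^(−0.04·18.0)) = 0.9121
sugar = (2.1 − 0.9121)·4.0·21.6

102.6314 g


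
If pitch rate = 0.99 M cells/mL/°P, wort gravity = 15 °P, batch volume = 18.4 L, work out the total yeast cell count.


cells (billions) = rate · V_L · °P
cells = 0.99 · 18.4 · 15

273.2400 billion cells


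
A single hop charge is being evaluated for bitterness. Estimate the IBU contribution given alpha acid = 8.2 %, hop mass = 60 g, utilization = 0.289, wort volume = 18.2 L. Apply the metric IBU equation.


IBU = (α/100)·mass·U·1000 / V
IBU = (8.2/100)·60·0.289·1000 / 18.2

78.1253 IBU


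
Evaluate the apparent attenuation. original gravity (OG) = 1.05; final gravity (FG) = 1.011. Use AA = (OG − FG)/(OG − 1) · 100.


AA = (1.05 − 1.011)/(1.05 − 1) · 100

78.0000 %


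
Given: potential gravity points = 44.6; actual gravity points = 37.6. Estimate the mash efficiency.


efficiency = actual / potential × 100
efficiency = 37.6 / 44.6 × 100

84.3049 %


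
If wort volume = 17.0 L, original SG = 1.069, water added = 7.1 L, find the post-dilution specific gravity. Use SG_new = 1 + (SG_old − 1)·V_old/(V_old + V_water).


pts = (1.069 − 1)·1000·17.0/(17.0 + 7.1) = 48.6722
SG_new = 1 + 48.6722/1000

1.0487


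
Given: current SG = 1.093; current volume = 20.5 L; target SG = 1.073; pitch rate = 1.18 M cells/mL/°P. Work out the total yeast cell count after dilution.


V_w = V·((SG_c−1)/(SG_t−1)−1);  °P = 259 − 259/SG_t;  cells = rate·(V+V_w)·°P
V_w = 20.5·((1.093−1)/(1.073−1)−1) = 5.6164
V_final = 20.5 + 5.6164 = 26.1164
°P = 259 − 259/1.073 = 17.6207
cells = 1.18·26.1164·17.6207

543.0238 billion cells


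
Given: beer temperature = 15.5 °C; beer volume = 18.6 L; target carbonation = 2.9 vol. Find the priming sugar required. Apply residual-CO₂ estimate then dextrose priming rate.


residual = 14.695·(0.01821 + 0.09011·e^(−0.04·T));  sugar = (target − residual)·4.0·V
residual = 14.695·(0.01821 + 0.09011·e^(−0.04·15.5)) = 0.9799
sugar = (2.9 − 0.9799)·4.0·18.6

142.8537 g


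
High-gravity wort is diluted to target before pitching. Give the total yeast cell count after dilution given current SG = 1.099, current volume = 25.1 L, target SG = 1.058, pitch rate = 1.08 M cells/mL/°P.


V_w = V·((SG_c−1)/(SG_t−1)−1);  °P = 259 − 259/SG_t;  cells = rate·(V+V_w)·°P
V_w = 25.1·((1.099−1)/(1.058−1)−1) = 17.7431
V_final = 25.1 + 17.7431 = 42.8431
°P = 259 − 259/1.058 = 14.1985
cells = 1.08·42.8431·14.1985

656.9719 billion cells


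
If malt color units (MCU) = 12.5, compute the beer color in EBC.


SRM = 1.4922·MCU^0.6859;  EBC = SRM·1.97
SRM = 1.4922·12.5^0.6859 = 8.4372
EBC = 8.4372·1.97

16.6213 EBC


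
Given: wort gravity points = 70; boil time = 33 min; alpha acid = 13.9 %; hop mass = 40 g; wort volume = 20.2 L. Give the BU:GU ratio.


U = 1.65·0.000125^(GP/1000)·(1−e^(−0.04t))/4.15;  IBU = (α/100)·m·U·1000/V;  BU:GU = IBU/GP
U = 1.65·0.000125^(70/1000)·(1−e^(−0.04·33))/4.15 = 0.1553
IBU = (13.9/100)·40·0.1553·1000/20.2 = 42.7530
BU:GU = 42.7530/70

0.6108


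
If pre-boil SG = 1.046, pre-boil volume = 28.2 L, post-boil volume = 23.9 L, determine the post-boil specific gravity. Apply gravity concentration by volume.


SG_post = 1 + (SG_pre − 1)·V_pre/V_post
pts_pre = (1.046 − 1)·1000 = 46.0000
pts_post = 46.0000·28.2/23.9 = 54.2762
SG_post = 1 + 54.2762/1000

1.0543


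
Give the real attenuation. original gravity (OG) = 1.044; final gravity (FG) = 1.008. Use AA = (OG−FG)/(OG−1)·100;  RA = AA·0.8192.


AA = (1.044 − 1.008)/(1.044 − 1)·100 = 81.8182
RA = 81.8182·0.8192

67.0255 %


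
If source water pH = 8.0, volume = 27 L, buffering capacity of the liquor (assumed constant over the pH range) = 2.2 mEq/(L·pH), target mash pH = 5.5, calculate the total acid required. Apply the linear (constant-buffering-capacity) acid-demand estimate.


acid = buffering capacity · (pH_source − pH_target) · V
acid = 2.2 · (8.0 − 5.5) · 27

148.5000 mEq


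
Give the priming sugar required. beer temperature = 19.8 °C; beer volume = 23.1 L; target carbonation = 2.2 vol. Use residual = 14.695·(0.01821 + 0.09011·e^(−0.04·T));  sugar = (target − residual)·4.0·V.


residual = 14.695·(0.01821 + 0.09011·e^(−0.04·19.8)) = 0.8674
sugar = (2.2 − 0.8674)·4.0·23.1

123.1358 g


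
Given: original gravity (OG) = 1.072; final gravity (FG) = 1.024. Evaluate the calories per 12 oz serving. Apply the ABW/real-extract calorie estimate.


ABW = (OG−FG)·131.25·0.79/FG;  °P = 259 − 259/SG (for OG→OE and FG→AE);  RE = 0.1808·OE + 0.8192·AE;  Cal = (6.9·ABW + 4·(RE−0.1))·FG·3.55
ABW = (1.072 − 1.024)·131.25·0.79/1.024 = 4.8604
OE = 259 − 259/1.072 = 17.3955 °P
AE = 259 − 259/1.024 = 6.0703 °P
RE = 0.1808·17.3955 + 0.8192·6.0703 = 8.1179 °P
Cal = (6.9·4.8604 + 4·(8.1179−0.1))·1.024·3.55

238.4984 kcal


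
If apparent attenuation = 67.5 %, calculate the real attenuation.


RA = AA · 0.8192
RA = 67.5 · 0.8192

55.2960 %


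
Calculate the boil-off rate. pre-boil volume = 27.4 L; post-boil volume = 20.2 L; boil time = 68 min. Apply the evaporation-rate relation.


rate = (V_pre − V_post) / (t_min/60)
rate = (27.4 − 20.2) / (68/60)

6.3529 L/hr


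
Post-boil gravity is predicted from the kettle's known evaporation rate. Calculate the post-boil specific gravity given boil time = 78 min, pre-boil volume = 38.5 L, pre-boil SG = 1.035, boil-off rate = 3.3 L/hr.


V_post = V_pre − rate·(t/60);  SG_post = 1 + (SG_pre−1)·V_pre/V_post
V_post = 38.5 − 3.3·(78/60) = 34.2100
SG_post = 1 + (1.035 − 1)·38.5/34.2100

1.0394


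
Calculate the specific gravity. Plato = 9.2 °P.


SG = 259/(259 − P)
SG = 259/(259 − 9.2)

1.0368


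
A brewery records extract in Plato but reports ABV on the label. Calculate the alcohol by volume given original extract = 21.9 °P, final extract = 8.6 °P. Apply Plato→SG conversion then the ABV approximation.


SG = 259/(259 − P);  ABV = (OG − FG)·131.25
OG = 259/(259 − 21.9) = 1.0924
FG = 259/(259 − 8.6) = 1.0343
ABV = (1.0924 − 1.0343)·131.25

7.6153 % ABV


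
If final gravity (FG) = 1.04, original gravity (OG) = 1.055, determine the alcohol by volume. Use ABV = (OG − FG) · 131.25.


ABV = (1.055 − 1.04) · 131.25

1.9687 % ABV


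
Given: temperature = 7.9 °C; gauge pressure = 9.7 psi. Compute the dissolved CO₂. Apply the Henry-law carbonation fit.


vols = (P + 14.695)·(0.01821 + 0.09011·e^(−0.04·T))
vols = (9.7 + 14.695)·(0.01821 + 0.09011·e^(−0.04·7.9))

2.0469 volumes


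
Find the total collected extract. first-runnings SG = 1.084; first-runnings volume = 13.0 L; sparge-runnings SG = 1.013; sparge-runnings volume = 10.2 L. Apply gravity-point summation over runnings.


total = Σ (SG_i − 1)·1000·V_i
first = (1.084 − 1)·1000·13.0 = 1092.0000
sparge = (1.013 − 1)·1000·10.2 = 132.6000
total = 1092.0000 + 132.6000

1224.6000 gravity·L


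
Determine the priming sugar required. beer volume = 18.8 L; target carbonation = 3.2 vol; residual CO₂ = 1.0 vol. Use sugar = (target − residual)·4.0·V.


sugar = (3.2 − 1.0)·4.0·18.8

165.4400 g


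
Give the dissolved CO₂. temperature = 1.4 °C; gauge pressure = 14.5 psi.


vols = (P + 14.695)·(0.01821 + 0.09011·e^(−0.04·T))
vols = (14.5 + 14.695)·(0.01821 + 0.09011·e^(−0.04·1.4))

3.0191 volumes


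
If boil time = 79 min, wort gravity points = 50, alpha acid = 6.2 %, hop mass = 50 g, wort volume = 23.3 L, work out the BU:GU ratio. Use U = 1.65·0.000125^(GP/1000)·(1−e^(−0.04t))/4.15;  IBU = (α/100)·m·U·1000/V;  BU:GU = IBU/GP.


U = 1.65·0.000125^(50/1000)·(1−e^(−0.04·79))/4.15 = 0.2429
IBU = (6.2/100)·50·0.2429·1000/23.3 = 32.3191
BU:GU = 32.3191/50

0.6464


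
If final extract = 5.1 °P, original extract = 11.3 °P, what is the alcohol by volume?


SG = 259/(259 − P);  ABV = (OG − FG)·131.25
OG = 259/(259 − 11.3) = 1.0456
FG = 259/(259 − 5.1) = 1.0201
ABV = (1.0456 − 1.0201)·131.25

3.3512 % ABV


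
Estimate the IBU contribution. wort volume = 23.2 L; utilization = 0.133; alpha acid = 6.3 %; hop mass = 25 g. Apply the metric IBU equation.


IBU = (α/100)·mass·U·1000 / V
IBU = (6.3/100)·25·0.133·1000 / 23.2

9.0291 IBU


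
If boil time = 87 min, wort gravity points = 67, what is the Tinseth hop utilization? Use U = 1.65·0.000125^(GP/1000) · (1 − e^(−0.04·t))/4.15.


bigness = 1.65·0.000125^(67/1000) = 0.9036
boil_factor = (1 − e^(−0.04·87))/4.15 = 0.2335
U = 0.9036 · 0.2335

0.2110


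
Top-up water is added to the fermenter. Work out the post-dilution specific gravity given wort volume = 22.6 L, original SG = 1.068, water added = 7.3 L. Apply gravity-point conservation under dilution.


SG_new = 1 + (SG_old − 1)·V_old/(V_old + V_water)
pts = (1.068 − 1)·1000·22.6/(22.6 + 7.3) = 51.3980
SG_new = 1 + 51.3980/1000

1.0514


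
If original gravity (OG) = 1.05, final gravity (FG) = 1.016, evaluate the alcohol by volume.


ABV = (OG − FG) · 131.25
ABV = (1.05 − 1.016) · 131.25

4.4625 % ABV


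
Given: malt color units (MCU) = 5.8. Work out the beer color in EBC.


SRM = 1.4922·MCU^0.6859;  EBC = SRM·1.97
SRM = 1.4922·5.8^0.6859 = 4.9827
EBC = 4.9827·1.97

9.8159 EBC


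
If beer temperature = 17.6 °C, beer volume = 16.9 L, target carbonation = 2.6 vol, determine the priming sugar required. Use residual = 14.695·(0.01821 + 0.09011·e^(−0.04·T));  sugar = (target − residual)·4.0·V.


residual = 14.695·(0.01821 + 0.09011·e^(−0.04·17.6)) = 0.9225
sugar = (2.6 − 0.9225)·4.0·16.9

113.3968 g


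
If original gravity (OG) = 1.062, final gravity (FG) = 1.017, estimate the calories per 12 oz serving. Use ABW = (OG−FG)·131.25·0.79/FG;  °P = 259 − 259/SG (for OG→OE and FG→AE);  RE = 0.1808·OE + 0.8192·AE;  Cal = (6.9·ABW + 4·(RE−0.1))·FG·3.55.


ABW = (1.062 − 1.017)·131.25·0.79/1.017 = 4.5879
OE = 259 − 259/1.062 = 15.1205 °P
AE = 259 − 259/1.017 = 4.3294 °P
RE = 0.1808·15.1205 + 0.8192·4.3294 = 6.2804 °P
Cal = (6.9·4.5879 + 4·(6.2804−0.1))·1.017·3.55

203.5463 kcal


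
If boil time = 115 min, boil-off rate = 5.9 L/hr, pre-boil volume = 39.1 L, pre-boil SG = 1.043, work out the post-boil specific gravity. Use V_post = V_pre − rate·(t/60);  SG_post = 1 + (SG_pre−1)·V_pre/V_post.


V_post = 39.1 − 5.9·(115/60) = 27.7917
SG_post = 1 + (1.043 − 1)·39.1/27.7917

1.0605


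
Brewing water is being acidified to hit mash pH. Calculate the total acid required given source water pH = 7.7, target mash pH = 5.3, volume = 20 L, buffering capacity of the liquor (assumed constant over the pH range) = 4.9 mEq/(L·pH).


acid = buffering capacity · (pH_source − pH_target) · V
acid = 4.9 · (7.7 − 5.3) · 20

235.2000 mEq


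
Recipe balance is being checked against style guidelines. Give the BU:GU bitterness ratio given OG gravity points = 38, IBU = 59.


BU:GU = IBU / OG_points
BU:GU = 59 / 38

1.5526


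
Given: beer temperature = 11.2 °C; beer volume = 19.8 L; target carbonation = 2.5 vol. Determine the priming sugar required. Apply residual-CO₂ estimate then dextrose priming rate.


residual = 14.695·(0.01821 + 0.09011·e^(−0.04·T));  sugar = (target − residual)·4.0·V
residual = 14.695·(0.01821 + 0.09011·e^(−0.04·11.2)) = 1.1136
sugar = (2.5 − 1.1136)·4.0·19.8

109.8019 g


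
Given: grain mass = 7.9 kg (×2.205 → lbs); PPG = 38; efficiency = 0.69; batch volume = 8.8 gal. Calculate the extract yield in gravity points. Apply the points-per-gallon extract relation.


points = lbs × PPG × eff / vol
lbs = 7.9 × 2.205 = 17.4195
points = 17.4195 × 38 × 0.69 / 8.8

51.9022 points


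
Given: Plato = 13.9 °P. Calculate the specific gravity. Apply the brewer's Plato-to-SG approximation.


SG = 259/(259 − P)
SG = 259/(259 − 13.9)

1.0567


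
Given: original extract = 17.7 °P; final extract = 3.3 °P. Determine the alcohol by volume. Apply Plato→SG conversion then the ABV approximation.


SG = 259/(259 − P);  ABV = (OG − FG)·131.25
OG = 259/(259 − 17.7) = 1.0734
FG = 259/(259 − 3.3) = 1.0129
ABV = (1.0734 − 1.0129)·131.25

7.9337 % ABV


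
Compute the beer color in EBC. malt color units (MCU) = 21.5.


SRM = 1.4922·MCU^0.6859;  EBC = SRM·1.97
SRM = 1.4922·21.5^0.6859 = 12.2390
EBC = 12.2390·1.97

24.1109 EBC


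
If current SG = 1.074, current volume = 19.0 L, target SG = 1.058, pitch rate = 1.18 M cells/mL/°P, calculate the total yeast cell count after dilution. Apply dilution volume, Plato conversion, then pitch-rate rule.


V_w = V·((SG_c−1)/(SG_t−1)−1);  °P = 259 − 259/SG_t;  cells = rate·(V+V_w)·°P
V_w = 19.0·((1.074−1)/(1.058−1)−1) = 5.2414
V_final = 19.0 + 5.2414 = 24.2414
°P = 259 − 259/1.058 = 14.1985
cells = 1.18·24.2414·14.1985

406.1453 billion cells


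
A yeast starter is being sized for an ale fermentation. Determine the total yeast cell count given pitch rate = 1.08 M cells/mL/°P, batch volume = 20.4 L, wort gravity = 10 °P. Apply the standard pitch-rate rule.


cells (billions) = rate · V_L · °P
cells = 1.08 · 20.4 · 10

220.3200 billion cells


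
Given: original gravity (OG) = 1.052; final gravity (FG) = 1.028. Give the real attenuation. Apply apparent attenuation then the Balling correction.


AA = (OG−FG)/(OG−1)·100;  RA = AA·0.8192
AA = (1.052 − 1.028)/(1.052 − 1)·100 = 46.1538
RA = 46.1538·0.8192

37.8092 %


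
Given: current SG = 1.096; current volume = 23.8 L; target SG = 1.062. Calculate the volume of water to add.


V_water = V·((SG_curr − 1)/(SG_target − 1) − 1)
V_water = 23.8·((1.096 − 1)/(1.062 − 1) − 1)

13.0516 L


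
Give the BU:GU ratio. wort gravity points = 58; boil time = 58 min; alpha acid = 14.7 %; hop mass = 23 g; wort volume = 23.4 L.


U = 1.65·0.000125^(GP/1000)·(1−e^(−0.04t))/4.15;  IBU = (α/100)·m·U·1000/V;  BU:GU = IBU/GP
U = 1.65·0.000125^(58/1000)·(1−e^(−0.04·58))/4.15 = 0.2129
IBU = (14.7/100)·23·0.2129·1000/23.4 = 30.7582
BU:GU = 30.7582/58

0.5303


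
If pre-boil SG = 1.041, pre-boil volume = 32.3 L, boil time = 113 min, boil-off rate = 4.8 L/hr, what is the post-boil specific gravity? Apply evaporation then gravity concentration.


V_post = V_pre − rate·(t/60);  SG_post = 1 + (SG_pre−1)·V_pre/V_post
V_post = 32.3 − 4.8·(113/60) = 23.2600
SG_post = 1 + (1.041 − 1)·32.3/23.2600

1.0569


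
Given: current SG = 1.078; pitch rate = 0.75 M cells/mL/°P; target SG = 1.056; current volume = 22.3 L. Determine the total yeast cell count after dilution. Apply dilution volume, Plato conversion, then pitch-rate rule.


V_w = V·((SG_c−1)/(SG_t−1)−1);  °P = 259 − 259/SG_t;  cells = rate·(V+V_w)·°P
V_w = 22.3·((1.078−1)/(1.056−1)−1) = 8.7607
V_final = 22.3 + 8.7607 = 31.0607
°P = 259 − 259/1.056 = 13.7348
cells = 0.75·31.0607·13.7348

319.9607 billion cells


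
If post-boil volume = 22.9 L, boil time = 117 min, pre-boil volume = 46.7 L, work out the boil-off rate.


rate = (V_pre − V_post) / (t_min/60)
rate = (46.7 − 22.9) / (117/60)

12.2051 L/hr


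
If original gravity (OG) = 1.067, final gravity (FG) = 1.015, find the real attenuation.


AA = (OG−FG)/(OG−1)·100;  RA = AA·0.8192
AA = (1.067 − 1.015)/(1.067 − 1)·100 = 77.6119
RA = 77.6119·0.8192

63.5797 %


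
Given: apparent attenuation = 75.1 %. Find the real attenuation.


RA = AA · 0.8192
RA = 75.1 · 0.8192

61.5219 %


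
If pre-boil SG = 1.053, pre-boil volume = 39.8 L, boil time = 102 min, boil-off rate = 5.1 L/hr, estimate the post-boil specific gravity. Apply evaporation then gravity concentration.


V_post = V_pre − rate·(t/60);  SG_post = 1 + (SG_pre−1)·V_pre/V_post
V_post = 39.8 − 5.1·(102/60) = 31.1300
SG_post = 1 + (1.053 − 1)·39.8/31.1300

1.0678


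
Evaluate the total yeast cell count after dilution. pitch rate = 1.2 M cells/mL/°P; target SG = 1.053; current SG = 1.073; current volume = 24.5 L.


V_w = V·((SG_c−1)/(SG_t−1)−1);  °P = 259 − 259/SG_t;  cells = rate·(V+V_w)·°P
V_w = 24.5·((1.073−1)/(1.053−1)−1) = 9.2453
V_final = 24.5 + 9.2453 = 33.7453
°P = 259 − 259/1.053 = 13.0361
cells = 1.2·33.7453·13.0361

527.8877 billion cells


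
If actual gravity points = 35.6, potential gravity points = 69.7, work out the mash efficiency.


efficiency = actual / potential × 100
efficiency = 35.6 / 69.7 × 100

51.0760 %


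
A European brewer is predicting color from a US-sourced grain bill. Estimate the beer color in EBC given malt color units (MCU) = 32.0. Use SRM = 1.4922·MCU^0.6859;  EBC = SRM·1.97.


SRM = 1.4922·32.0^0.6859 = 16.0772
EBC = 16.0772·1.97

31.6720 EBC


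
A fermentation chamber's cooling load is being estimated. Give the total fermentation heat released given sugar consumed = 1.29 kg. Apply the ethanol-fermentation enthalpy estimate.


Q = m_sugar · 590 kJ/kg
Q = 1.29 · 590

761.1000 kJ


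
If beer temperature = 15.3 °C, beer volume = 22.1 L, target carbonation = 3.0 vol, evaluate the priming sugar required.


residual = 14.695·(0.01821 + 0.09011·e^(−0.04·T));  sugar = (target − residual)·4.0·V
residual = 14.695·(0.01821 + 0.09011·e^(−0.04·15.3)) = 0.9856
sugar = (3.0 − 0.9856)·4.0·22.1

178.0689 g


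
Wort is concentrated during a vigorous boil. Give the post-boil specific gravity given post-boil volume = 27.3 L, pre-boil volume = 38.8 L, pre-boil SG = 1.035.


SG_post = 1 + (SG_pre − 1)·V_pre/V_post
pts_pre = (1.035 − 1)·1000 = 35.0000
pts_post = 35.0000·38.8/27.3 = 49.7436
SG_post = 1 + 49.7436/1000

1.0497


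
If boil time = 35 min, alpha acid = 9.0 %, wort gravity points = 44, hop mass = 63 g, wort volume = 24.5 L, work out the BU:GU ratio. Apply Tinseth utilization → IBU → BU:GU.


U = 1.65·0.000125^(GP/1000)·(1−e^(−0.04t))/4.15;  IBU = (α/100)·m·U·1000/V;  BU:GU = IBU/GP
U = 1.65·0.000125^(44/1000)·(1−e^(−0.04·35))/4.15 = 0.2017
IBU = (9.0/100)·63·0.2017·1000/24.5 = 46.6814
BU:GU = 46.6814/44

1.0609


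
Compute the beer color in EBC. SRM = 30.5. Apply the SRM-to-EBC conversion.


EBC = SRM · 1.97
EBC = 30.5 · 1.97

60.0850 EBC


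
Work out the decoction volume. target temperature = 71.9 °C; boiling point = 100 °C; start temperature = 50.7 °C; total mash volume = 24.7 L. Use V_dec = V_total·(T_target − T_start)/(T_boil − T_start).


V_dec = 24.7·(71.9 − 50.7)/(100 − 50.7)

10.6215 L


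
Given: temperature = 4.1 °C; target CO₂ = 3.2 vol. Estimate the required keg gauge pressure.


psi = vols/(0.01821 + 0.09011·e^(−0.04·T)) − 14.695
psi = 3.2/(0.01821 + 0.09011·e^(−0.04·4.1)) − 14.695

19.0994 psi


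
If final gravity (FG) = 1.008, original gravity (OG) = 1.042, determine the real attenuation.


AA = (OG−FG)/(OG−1)·100;  RA = AA·0.8192
AA = (1.042 − 1.008)/(1.042 − 1)·100 = 80.9524
RA = 80.9524·0.8192

66.3162 %


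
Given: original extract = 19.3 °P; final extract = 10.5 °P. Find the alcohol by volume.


SG = 259/(259 − P);  ABV = (OG − FG)·131.25
OG = 259/(259 − 19.3) = 1.0805
FG = 259/(259 − 10.5) = 1.0423
ABV = (1.0805 − 1.0423)·131.25

5.0221 % ABV


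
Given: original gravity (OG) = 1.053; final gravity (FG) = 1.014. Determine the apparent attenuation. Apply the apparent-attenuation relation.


AA = (OG − FG)/(OG − 1) · 100
AA = (1.053 − 1.014)/(1.053 − 1) · 100

73.5849 %


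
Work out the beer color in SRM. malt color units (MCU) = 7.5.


SRM = 1.4922 · MCU^0.6859
SRM = 1.4922 · 7.5^0.6859

5.9434 SRM


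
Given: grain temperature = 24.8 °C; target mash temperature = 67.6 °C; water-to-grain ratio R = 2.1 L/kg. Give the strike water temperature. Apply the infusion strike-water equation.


T_strike = (0.41/R)·(T_mash − T_grain) + T_mash
T_strike = (0.41/2.1)·(67.6 − 24.8) + 67.6

75.9562 °C


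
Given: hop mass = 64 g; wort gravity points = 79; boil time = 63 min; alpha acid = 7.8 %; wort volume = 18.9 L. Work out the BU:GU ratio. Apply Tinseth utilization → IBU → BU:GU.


U = 1.65·0.000125^(GP/1000)·(1−e^(−0.04t))/4.15;  IBU = (α/100)·m·U·1000/V;  BU:GU = IBU/GP
U = 1.65·0.000125^(79/1000)·(1−e^(−0.04·63))/4.15 = 0.1797
IBU = (7.8/100)·64·0.1797·1000/18.9 = 47.4761
BU:GU = 47.4761/79

0.6010


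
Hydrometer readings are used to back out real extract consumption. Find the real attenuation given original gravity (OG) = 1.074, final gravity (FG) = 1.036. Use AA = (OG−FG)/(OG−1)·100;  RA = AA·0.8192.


AA = (1.074 − 1.036)/(1.074 − 1)·100 = 51.3514
RA = 51.3514·0.8192

42.0670 %


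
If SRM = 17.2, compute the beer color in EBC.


EBC = SRM · 1.97
EBC = 17.2 · 1.97

33.8840 EBC


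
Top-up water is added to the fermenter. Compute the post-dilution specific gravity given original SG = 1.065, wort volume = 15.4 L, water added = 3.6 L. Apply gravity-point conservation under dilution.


SG_new = 1 + (SG_old − 1)·V_old/(V_old + V_water)
pts = (1.065 − 1)·1000·15.4/(15.4 + 3.6) = 52.6842
SG_new = 1 + 52.6842/1000

1.0527


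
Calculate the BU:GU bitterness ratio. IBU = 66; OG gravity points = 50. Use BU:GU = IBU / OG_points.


BU:GU = 66 / 50

1.3200


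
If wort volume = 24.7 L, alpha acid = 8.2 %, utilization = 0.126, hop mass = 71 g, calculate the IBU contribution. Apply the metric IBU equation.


IBU = (α/100)·mass·U·1000 / V
IBU = (8.2/100)·71·0.126·1000 / 24.7

29.6993 IBU


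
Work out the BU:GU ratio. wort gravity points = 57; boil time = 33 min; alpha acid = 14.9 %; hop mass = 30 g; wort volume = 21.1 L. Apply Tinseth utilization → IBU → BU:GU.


U = 1.65·0.000125^(GP/1000)·(1−e^(−0.04t))/4.15;  IBU = (α/100)·m·U·1000/V;  BU:GU = IBU/GP
U = 1.65·0.000125^(57/1000)·(1−e^(−0.04·33))/4.15 = 0.1746
IBU = (14.9/100)·30·0.1746·1000/21.1 = 36.9835
BU:GU = 36.9835/57

0.6488


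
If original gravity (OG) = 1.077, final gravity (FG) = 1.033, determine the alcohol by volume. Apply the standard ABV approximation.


ABV = (OG − FG) · 131.25
ABV = (1.077 − 1.033) · 131.25

5.7750 % ABV


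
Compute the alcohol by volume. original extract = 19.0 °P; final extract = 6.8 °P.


SG = 259/(259 − P);  ABV = (OG − FG)·131.25
OG = 259/(259 − 19.0) = 1.0792
FG = 259/(259 − 6.8) = 1.0270
ABV = (1.0792 − 1.0270)·131.25

6.8518 % ABV


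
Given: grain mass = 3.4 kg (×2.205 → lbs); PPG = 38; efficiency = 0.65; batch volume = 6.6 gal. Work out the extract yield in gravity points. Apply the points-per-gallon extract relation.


points = lbs × PPG × eff / vol
lbs = 3.4 × 2.205 = 7.4970
points = 7.4970 × 38 × 0.65 / 6.6

28.0570 points


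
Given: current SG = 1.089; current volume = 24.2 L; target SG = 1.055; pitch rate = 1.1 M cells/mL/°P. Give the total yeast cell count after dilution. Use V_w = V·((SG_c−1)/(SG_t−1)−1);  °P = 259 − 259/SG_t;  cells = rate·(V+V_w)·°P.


V_w = 24.2·((1.089−1)/(1.055−1)−1) = 14.9600
V_final = 24.2 + 14.9600 = 39.1600
°P = 259 − 259/1.055 = 13.5024
cells = 1.1·39.1600·13.5024

581.6281 billion cells


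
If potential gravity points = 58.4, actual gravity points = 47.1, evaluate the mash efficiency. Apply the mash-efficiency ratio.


efficiency = actual / potential × 100
efficiency = 47.1 / 58.4 × 100

80.6507 %


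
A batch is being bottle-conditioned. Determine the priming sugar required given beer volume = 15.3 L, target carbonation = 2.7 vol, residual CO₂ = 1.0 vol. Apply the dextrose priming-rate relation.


sugar = (target − residual)·4.0·V
sugar = (2.7 − 1.0)·4.0·15.3

104.0400 g


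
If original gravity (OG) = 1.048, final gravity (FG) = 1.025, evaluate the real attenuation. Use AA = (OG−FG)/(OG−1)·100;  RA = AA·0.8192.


AA = (1.048 − 1.025)/(1.048 − 1)·100 = 47.9167
RA = 47.9167·0.8192

39.2533 %


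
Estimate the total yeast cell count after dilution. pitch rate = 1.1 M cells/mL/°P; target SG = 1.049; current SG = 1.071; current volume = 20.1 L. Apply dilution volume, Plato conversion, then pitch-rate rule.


V_w = V·((SG_c−1)/(SG_t−1)−1);  °P = 259 − 259/SG_t;  cells = rate·(V+V_w)·°P
V_w = 20.1·((1.071−1)/(1.049−1)−1) = 9.0245
V_final = 20.1 + 9.0245 = 29.1245
°P = 259 − 259/1.049 = 12.0982
cells = 1.1·29.1245·12.0982

387.5889 billion cells


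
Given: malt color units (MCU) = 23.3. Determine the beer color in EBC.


SRM = 1.4922·MCU^0.6859;  EBC = SRM·1.97
SRM = 1.4922·23.3^0.6859 = 12.9329
EBC = 12.9329·1.97

25.4778 EBC


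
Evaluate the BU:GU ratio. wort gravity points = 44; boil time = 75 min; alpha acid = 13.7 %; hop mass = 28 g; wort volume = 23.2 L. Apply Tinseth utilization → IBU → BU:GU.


U = 1.65·0.000125^(GP/1000)·(1−e^(−0.04t))/4.15;  IBU = (α/100)·m·U·1000/V;  BU:GU = IBU/GP
U = 1.65·0.000125^(44/1000)·(1−e^(−0.04·75))/4.15 = 0.2544
IBU = (13.7/100)·28·0.2544·1000/23.2 = 42.0641
BU:GU = 42.0641/44

0.9560


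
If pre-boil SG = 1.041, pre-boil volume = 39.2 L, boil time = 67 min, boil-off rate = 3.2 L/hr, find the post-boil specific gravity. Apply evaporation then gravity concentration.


V_post = V_pre − rate·(t/60);  SG_post = 1 + (SG_pre−1)·V_pre/V_post
V_post = 39.2 − 3.2·(67/60) = 35.6267
SG_post = 1 + (1.041 − 1)·39.2/35.6267

1.0451


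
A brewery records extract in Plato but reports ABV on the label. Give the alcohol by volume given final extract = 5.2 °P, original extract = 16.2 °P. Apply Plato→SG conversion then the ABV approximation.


SG = 259/(259 − P);  ABV = (OG − FG)·131.25
OG = 259/(259 − 16.2) = 1.0667
FG = 259/(259 − 5.2) = 1.0205
ABV = (1.0667 − 1.0205)·131.25

6.0681 % ABV


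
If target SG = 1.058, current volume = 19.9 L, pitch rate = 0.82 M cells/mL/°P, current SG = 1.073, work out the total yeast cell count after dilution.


V_w = V·((SG_c−1)/(SG_t−1)−1);  °P = 259 − 259/SG_t;  cells = rate·(V+V_w)·°P
V_w = 19.9·((1.073−1)/(1.058−1)−1) = 5.1466
V_final = 19.9 + 5.1466 = 25.0466
°P = 259 − 259/1.058 = 14.1985
cells = 0.82·25.0466·14.1985

291.6110 billion cells


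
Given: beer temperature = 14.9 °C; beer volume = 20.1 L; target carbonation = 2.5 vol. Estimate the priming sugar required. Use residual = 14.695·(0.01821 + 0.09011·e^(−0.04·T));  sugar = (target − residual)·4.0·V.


residual = 14.695·(0.01821 + 0.09011·e^(−0.04·14.9)) = 0.9972
sugar = (2.5 − 0.9972)·4.0·20.1

120.8230 g


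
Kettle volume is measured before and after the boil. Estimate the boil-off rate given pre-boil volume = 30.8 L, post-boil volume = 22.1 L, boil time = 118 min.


rate = (V_pre − V_post) / (t_min/60)
rate = (30.8 − 22.1) / (118/60)

4.4237 L/hr


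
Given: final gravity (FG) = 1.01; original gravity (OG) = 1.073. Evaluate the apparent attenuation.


AA = (OG − FG)/(OG − 1) · 100
AA = (1.073 − 1.01)/(1.073 − 1) · 100

86.3014 %


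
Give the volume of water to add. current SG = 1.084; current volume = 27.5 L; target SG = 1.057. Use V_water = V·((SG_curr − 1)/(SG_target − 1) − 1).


V_water = 27.5·((1.084 − 1)/(1.057 − 1) − 1)

13.0263 L


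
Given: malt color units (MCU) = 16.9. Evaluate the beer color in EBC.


SRM = 1.4922·MCU^0.6859;  EBC = SRM·1.97
SRM = 1.4922·16.9^0.6859 = 10.3761
EBC = 10.3761·1.97

20.4409 EBC


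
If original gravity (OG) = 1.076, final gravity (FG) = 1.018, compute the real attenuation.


AA = (OG−FG)/(OG−1)·100;  RA = AA·0.8192
AA = (1.076 − 1.018)/(1.076 − 1)·100 = 76.3158
RA = 76.3158·0.8192

62.5179 %


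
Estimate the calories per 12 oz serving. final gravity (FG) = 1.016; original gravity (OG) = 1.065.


ABW = (OG−FG)·131.25·0.79/FG;  °P = 259 − 259/SG (for OG→OE and FG→AE);  RE = 0.1808·OE + 0.8192·AE;  Cal = (6.9·ABW + 4·(RE−0.1))·FG·3.55
ABW = (1.065 − 1.016)·131.25·0.79/1.016 = 5.0007
OE = 259 − 259/1.065 = 15.8075 °P
AE = 259 − 259/1.016 = 4.0787 °P
RE = 0.1808·15.8075 + 0.8192·4.0787 = 6.1993 °P
Cal = (6.9·5.0007 + 4·(6.1993−0.1))·1.016·3.55

212.4473 kcal


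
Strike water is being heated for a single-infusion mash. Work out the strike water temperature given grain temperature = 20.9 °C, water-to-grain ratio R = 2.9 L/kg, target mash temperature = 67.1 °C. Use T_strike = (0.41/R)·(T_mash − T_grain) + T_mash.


T_strike = (0.41/2.9)·(67.1 − 20.9) + 67.1

73.6317 °C


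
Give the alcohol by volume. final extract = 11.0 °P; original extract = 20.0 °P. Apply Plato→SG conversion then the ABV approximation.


SG = 259/(259 − P);  ABV = (OG − FG)·131.25
OG = 259/(259 − 20.0) = 1.0837
FG = 259/(259 − 11.0) = 1.0444
ABV = (1.0837 − 1.0444)·131.25

5.1617 % ABV


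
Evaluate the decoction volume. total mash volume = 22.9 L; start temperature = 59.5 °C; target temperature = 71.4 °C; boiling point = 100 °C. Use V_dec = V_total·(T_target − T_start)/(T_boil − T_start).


V_dec = 22.9·(71.4 − 59.5)/(100 − 59.5)

6.7286 L


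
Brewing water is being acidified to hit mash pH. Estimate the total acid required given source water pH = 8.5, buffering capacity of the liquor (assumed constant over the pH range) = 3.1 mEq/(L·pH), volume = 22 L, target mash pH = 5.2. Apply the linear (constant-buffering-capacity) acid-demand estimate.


acid = buffering capacity · (pH_source − pH_target) · V
acid = 3.1 · (8.5 − 5.2) · 22

225.0600 mEq


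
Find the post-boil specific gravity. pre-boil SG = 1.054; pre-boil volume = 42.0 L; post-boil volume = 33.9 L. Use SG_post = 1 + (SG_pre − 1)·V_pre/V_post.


pts_pre = (1.054 − 1)·1000 = 54.0000
pts_post = 54.0000·42.0/33.9 = 66.9027
SG_post = 1 + 66.9027/1000

1.0669


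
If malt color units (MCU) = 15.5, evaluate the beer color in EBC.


SRM = 1.4922·MCU^0.6859;  EBC = SRM·1.97
SRM = 1.4922·15.5^0.6859 = 9.7786
EBC = 9.7786·1.97

19.2638 EBC


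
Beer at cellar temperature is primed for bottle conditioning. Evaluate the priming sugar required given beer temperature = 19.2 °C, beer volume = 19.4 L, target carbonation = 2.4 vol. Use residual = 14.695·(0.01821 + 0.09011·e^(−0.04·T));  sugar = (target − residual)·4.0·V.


residual = 14.695·(0.01821 + 0.09011·e^(−0.04·19.2)) = 0.8819
sugar = (2.4 − 0.8819)·4.0·19.4

117.8023 g


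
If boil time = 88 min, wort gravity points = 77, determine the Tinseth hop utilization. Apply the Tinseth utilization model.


U = 1.65·0.000125^(GP/1000) · (1 − e^(−0.04·t))/4.15
bigness = 1.65·0.000125^(77/1000) = 0.8259
boil_factor = (1 − e^(−0.04·88))/4.15 = 0.2338
U = 0.8259 · 0.2338

0.1931


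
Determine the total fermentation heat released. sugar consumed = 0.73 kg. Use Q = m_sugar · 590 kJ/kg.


Q = 0.73 · 590

430.7000 kJ


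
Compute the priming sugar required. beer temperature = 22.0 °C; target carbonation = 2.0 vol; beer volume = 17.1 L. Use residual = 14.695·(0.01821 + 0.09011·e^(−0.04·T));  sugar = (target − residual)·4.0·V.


residual = 14.695·(0.01821 + 0.09011·e^(−0.04·22.0)) = 0.8168
sugar = (2.0 − 0.8168)·4.0·17.1

80.9283 g


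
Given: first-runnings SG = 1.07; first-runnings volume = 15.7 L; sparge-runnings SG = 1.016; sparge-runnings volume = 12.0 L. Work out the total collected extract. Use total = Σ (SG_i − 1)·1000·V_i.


first = (1.07 − 1)·1000·15.7 = 1099.0000
sparge = (1.016 − 1)·1000·12.0 = 192.0000
total = 1099.0000 + 192.0000

1291.0000 gravity·L


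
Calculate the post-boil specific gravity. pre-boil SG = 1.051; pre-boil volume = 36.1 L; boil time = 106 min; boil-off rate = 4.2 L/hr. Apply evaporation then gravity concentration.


V_post = V_pre − rate·(t/60);  SG_post = 1 + (SG_pre−1)·V_pre/V_post
V_post = 36.1 − 4.2·(106/60) = 28.6800
SG_post = 1 + (1.051 − 1)·36.1/28.6800

1.0642


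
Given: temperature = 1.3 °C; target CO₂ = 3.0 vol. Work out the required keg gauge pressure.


psi = vols/(0.01821 + 0.09011·e^(−0.04·T)) − 14.695
psi = 3.0/(0.01821 + 0.09011·e^(−0.04·1.3)) − 14.695

14.2195 psi


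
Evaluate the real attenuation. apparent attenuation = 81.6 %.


RA = AA · 0.8192
RA = 81.6 · 0.8192

66.8467 %


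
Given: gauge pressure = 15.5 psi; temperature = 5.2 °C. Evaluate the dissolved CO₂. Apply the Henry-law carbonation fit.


vols = (P + 14.695)·(0.01821 + 0.09011·e^(−0.04·T))
vols = (15.5 + 14.695)·(0.01821 + 0.09011·e^(−0.04·5.2))

2.7598 volumes


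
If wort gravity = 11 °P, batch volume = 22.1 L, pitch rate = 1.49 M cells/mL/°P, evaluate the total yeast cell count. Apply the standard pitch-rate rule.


cells (billions) = rate · V_L · °P
cells = 1.49 · 22.1 · 11

362.2190 billion cells
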